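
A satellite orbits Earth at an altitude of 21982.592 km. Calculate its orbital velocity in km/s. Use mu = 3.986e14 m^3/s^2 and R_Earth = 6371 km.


r = R_E + alt = 6371.0 + 21982.592 = 28353.5920 km = 2.8353592e+07 m
v = sqrt(mu/r) = sqrt(3.986e14 / 2.8353592e+07) = 3749.4244 m/s = 3.7494 km/s

3.7494 km/s


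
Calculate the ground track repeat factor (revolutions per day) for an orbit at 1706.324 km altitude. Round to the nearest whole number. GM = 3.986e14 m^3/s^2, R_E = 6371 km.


r = 8.077324e+06 m
T = 2*pi*sqrt(r^3/mu) = 7224.5779 s = 120.4096 min
revs/day = 1440 / 120.4096 = 11.9592
Rounded: 12 revolutions per day

12 revolutions per day


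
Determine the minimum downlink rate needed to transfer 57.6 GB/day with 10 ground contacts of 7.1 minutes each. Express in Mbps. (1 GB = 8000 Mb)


total contact time = 10 * 7.1 * 60 = 4260.0000 s
data = 57.6 GB = 460800.0000 Mb
rate = 460800.0000 / 4260.0000 = 108.1690 Mbps

108.1690 Mbps


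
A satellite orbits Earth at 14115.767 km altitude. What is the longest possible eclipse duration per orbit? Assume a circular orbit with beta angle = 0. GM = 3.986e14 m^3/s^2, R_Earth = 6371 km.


r = 20486.7670 km
T = 486.3737 min
Eclipse fraction = arcsin(R_E/r)/pi = arcsin(6371.0000/20486.7670)/pi
= arcsin(0.3109812)/pi = 0.1006576
Eclipse duration = 0.1006576 * 486.3737 = 48.9572 min

48.9572 minutes


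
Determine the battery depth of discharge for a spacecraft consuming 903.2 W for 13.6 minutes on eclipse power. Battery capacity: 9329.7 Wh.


E_used = P * t / 60 = 903.2 * 13.6 / 60 = 204.7253 Wh
DOD = E_used / E_total * 100 = 204.7253 / 9329.7 * 100
DOD = 2.1943 %

2.1943 %


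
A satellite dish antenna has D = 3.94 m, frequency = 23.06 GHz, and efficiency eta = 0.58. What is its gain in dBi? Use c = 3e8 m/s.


lambda = c/f = 3e8 / 2.306e+10 = 0.01300954 m
G = eta*(pi*D/lambda)^2 = 0.58*(pi*3.94/0.01300954)^2
G = 525044.7002 (linear)
G = 10*log10(525044.7002) = 57.2020 dBi

57.2020 dBi


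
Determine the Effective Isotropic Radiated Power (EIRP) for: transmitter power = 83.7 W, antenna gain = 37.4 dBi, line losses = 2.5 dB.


Pt = 83.7 W = 19.2273 dBW
EIRP = Pt_dBW + Gt - losses = 19.2273 + 37.4 - 2.5 = 54.1273 dBW

54.1273 dBW


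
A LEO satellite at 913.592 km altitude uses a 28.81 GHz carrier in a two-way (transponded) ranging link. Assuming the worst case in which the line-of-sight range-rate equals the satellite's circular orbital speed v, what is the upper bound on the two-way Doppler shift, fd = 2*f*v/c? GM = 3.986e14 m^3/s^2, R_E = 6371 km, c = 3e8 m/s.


r = 7.284592e+06 m
v = sqrt(mu/r) = 7397.1773 m/s (worst-case radial velocity)
f = 28.81 GHz = 2.881e+10 Hz
fd = 2*f*v/c = 2*2.881e+10*7397.1773/3.0e+08
fd = 1.4207512e+06 Hz

1.4208e+06 Hz


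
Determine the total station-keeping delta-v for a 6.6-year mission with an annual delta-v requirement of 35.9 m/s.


dV = rate * years = 35.9 * 6.6
dV = 236.9400 m/s

236.9400 m/s


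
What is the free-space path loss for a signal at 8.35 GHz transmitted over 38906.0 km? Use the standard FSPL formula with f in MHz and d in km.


f = 8.35 GHz = 8350.0000 MHz
d = 38906.0 km
FSPL = 32.44 + 20*log10(8350.0000) + 20*log10(38906.0)
FSPL = 32.44 + 78.4337 + 91.8003
FSPL = 202.6741 dB

202.6741 dB


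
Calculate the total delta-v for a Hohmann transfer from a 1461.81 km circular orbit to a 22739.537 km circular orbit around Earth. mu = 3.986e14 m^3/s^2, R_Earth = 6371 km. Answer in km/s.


r1 = 7832.8100 km = 7.83281e+06 m
r2 = 29110.5370 km = 2.9110537e+07 m
dv1 = sqrt(mu/r1)*(sqrt(2*r2/(r1+r2)) - 1) = 1821.7170 m/s
dv2 = sqrt(mu/r2)*(1 - sqrt(2*r1/(r1+r2))) = 1290.7326 m/s
total dv = |dv1| + |dv2| = 1821.7170 + 1290.7326 = 3112.4496 m/s = 3.1124 km/s

3.1124 km/s


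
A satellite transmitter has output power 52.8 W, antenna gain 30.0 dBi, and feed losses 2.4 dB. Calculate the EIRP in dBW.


Pt = 52.8 W = 17.2263 dBW
EIRP = Pt_dBW + Gt - losses = 17.2263 + 30.0 - 2.4 = 44.8263 dBW

44.8263 dBW


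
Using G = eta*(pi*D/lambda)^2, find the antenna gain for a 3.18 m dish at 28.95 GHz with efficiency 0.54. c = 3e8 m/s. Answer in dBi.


lambda = c/f = 3e8 / 2.895e+10 = 0.01036269 m
G = eta*(pi*D/lambda)^2 = 0.54*(pi*3.18/0.01036269)^2
G = 501882.8689 (linear)
G = 10*log10(501882.8689) = 57.0060 dBi

57.0060 dBi


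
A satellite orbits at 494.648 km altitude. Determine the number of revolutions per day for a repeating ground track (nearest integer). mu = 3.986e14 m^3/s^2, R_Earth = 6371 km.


r = 6.865648e+06 m
T = 2*pi*sqrt(r^3/mu) = 5661.5262 s = 94.3588 min
revs/day = 1440 / 94.3588 = 15.2609
Rounded: 15 revolutions per day

15 revolutions per day


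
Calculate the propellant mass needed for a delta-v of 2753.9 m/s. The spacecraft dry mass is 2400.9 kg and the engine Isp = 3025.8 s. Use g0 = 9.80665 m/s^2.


ve = Isp * g0 = 3025.8 * 9.80665 = 29672.961570 m/s
mass ratio = exp(dv/ve) = exp(2753.9/29672.961570) = 1.09725148
m_prop = m_dry * (mr - 1) = 2400.9 * (1.09725148 - 1)
m_prop = 233.4911 kg

233.4911 kg


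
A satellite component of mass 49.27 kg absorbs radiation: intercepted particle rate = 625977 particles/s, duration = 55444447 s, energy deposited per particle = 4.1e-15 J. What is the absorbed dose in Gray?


Total energy deposited = rate * time * E_per
  = 625977 * 55444447 * 4.1e-15 = 0.1422985 J
Dose = E_total / mass = 0.1422985 / 49.27
Dose = 0.002888137 Gy

0.0029 Gy


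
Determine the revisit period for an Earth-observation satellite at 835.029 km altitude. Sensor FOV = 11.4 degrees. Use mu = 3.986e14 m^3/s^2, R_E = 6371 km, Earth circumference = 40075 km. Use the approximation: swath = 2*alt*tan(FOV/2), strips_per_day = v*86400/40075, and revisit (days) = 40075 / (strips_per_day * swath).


swath = 2*835.029*tan(0.09948377) = 166.6939 km
v = sqrt(mu/r) = 7437.3915 m/s = 7.4374 km/s
strips/day = v*86400/40075 = 7.4374*86400/40075 = 16.0347
coverage/day = strips * swath = 16.0347 * 166.6939 = 2672.8876 km
revisit = 40075 / 2672.8876 = 14.9931 days

14.9931 days


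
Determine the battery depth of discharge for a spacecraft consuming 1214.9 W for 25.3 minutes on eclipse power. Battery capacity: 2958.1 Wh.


E_used = P * t / 60 = 1214.9 * 25.3 / 60 = 512.2828 Wh
DOD = E_used / E_total * 100 = 512.2828 / 2958.1 * 100
DOD = 17.3180 %

17.3180 %


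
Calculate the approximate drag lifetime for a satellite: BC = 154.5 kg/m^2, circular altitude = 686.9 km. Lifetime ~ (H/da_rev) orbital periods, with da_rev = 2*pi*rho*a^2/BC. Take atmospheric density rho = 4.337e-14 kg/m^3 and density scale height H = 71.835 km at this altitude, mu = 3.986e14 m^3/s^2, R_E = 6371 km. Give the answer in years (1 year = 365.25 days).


a = R_E + alt = 7057.9000 km = 7.0579e+06 m
da_rev = 2*pi*rho*a^2/BC = 2*pi*4.337e-14*(7.0579e+06)^2/154.5 = 0.0878601233 m per revolution
N = H/da_rev = 71835.0000 m / 0.0878601233 m = 817606.4103 revolutions
P = 2*pi*sqrt(a^3/mu) = 5900.9845 s
lifetime = N*P = 817606.4103 * 5900.9845 = 4.8246827e+09 s = 55841.2354 days
years = 55841.2354 / 365.25 = 152.8850 years

152.8850 years


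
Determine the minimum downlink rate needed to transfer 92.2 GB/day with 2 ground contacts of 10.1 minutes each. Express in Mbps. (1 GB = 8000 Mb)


total contact time = 2 * 10.1 * 60 = 1212.0000 s
data = 92.2 GB = 737600.0000 Mb
rate = 737600.0000 / 1212.0000 = 608.5809 Mbps

608.5809 Mbps


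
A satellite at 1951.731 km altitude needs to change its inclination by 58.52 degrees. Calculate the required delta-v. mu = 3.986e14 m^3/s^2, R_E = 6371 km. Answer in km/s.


r = 8322.7310 km = 8.322731e+06 m
V = sqrt(mu/r) = 6920.4720 m/s
di = 58.52 deg = 1.0214 rad
dV = 2*V*sin(di/2) = 2*6920.4720*sin(0.5106833)
dV = 6765.0869 m/s = 6.7651 km/s

6.7651 km/s


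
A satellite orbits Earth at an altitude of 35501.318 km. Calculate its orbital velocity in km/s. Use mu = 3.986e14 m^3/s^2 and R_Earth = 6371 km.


r = R_E + alt = 6371.0 + 35501.318 = 41872.3180 km = 4.1872318e+07 m
v = sqrt(mu/r) = sqrt(3.986e14 / 4.1872318e+07) = 3085.3550 m/s = 3.0854 km/s

3.0854 km/s


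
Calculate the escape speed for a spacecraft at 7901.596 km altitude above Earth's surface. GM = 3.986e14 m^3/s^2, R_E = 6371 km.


r = 6371.0 + 7901.596 = 14272.5960 km = 1.4272596e+07 m
v_esc = sqrt(2*mu/r) = sqrt(2*3.986e14 / 1.4272596e+07)
v_esc = 7473.6397 m/s = 7.4736 km/s

7.4736 km/s


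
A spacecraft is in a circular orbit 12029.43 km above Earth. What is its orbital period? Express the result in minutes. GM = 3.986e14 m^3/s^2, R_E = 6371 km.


r = 18400.4300 km = 1.840043e+07 m
T = 2*pi*sqrt(r^3/mu) = 2*pi*sqrt(6.2299408e+21 / 3.986e14)
T = 24840.0908 s = 414.0015 min

414.0015 minutes


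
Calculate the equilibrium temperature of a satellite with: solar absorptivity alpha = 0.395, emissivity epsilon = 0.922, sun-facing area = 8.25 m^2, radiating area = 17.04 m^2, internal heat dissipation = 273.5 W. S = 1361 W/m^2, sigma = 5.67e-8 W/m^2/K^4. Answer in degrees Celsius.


Numerator = alpha*S*A_sun + Q_int = 0.395*1361*8.25 + 273.5 = 4708.6588 W
Denominator = eps*sigma*A_rad = 0.922*5.67e-8*17.04 = 8.908069e-07 W/K^4
T^4 = 5.2858355e+09 K^4
T = 269.6363 K = -3.5137 C

-3.5137 degrees Celsius


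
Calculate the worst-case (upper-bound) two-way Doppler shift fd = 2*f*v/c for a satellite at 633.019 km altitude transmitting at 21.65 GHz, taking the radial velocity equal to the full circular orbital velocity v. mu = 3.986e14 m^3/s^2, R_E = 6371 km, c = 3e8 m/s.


r = 7.004019e+06 m
v = sqrt(mu/r) = 7543.8838 m/s (worst-case radial velocity)
f = 21.65 GHz = 2.165e+10 Hz
fd = 2*f*v/c = 2*2.165e+10*7543.8838/3.0e+08
fd = 1.0888339e+06 Hz

1.0888e+06 Hz


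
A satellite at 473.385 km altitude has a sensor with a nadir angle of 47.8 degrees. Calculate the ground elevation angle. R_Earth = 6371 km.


r = R_E + alt = 6844.3850 km
Law of sines in the satellite / Earth-center / ground-point triangle:
  sin(nadir)/R_E = sin(90 + el)/r  =>  cos(el) = (r/R_E)*sin(nadir)
cos(el) = (6844.3850 / 6371.0000) * sin(47.8 deg) = 0.7958487
el = arccos(0.7958487) = 37.2645 deg
(Earth-central angle = 90 - nadir - el = 4.9355 deg)

37.2645 degrees


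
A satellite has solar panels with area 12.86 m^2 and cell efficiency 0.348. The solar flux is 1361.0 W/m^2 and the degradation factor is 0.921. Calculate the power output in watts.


P = area * eta * S * degradation
P = 12.86 * 0.348 * 1361.0 * 0.921
P = 5609.6784 W

5609.6784 W


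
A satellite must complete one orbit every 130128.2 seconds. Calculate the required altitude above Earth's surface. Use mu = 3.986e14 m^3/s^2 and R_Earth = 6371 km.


T = 130128.2 s
r = (mu*T^2/(4*pi^2))^(1/3) = (3.986e14 * 130128.2^2 / (4*pi^2))^(1/3)
r = 5.5501766e+07 m = 55501.7658 km
alt = r - R_E = 55501.7658 - 6371 = 49130.7658 km

49130.7658 km


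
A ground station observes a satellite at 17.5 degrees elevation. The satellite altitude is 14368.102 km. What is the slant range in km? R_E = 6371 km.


h = 14368.102 km, el = 17.5 deg
d = -R_E*sin(el) + sqrt((R_E*sin(el))^2 + 2*R_E*h + h^2)
d = -6371.0000*sin(0.3054326) + sqrt((6371.0000*0.3007058)^2 + 2*6371.0000*14368.102 + 14368.102^2)
d = 17913.2474 km

17913.2474 km


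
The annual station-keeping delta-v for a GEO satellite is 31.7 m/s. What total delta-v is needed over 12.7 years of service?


dV = rate * years = 31.7 * 12.7
dV = 402.5900 m/s

402.5900 m/s


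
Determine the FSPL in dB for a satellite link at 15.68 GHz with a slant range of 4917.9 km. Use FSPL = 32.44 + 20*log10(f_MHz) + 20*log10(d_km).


f = 15.68 GHz = 15680.0000 MHz
d = 4917.9 km
FSPL = 32.44 + 20*log10(15680.0000) + 20*log10(4917.9)
FSPL = 32.44 + 83.9069 + 73.8356
FSPL = 190.1825 dB

190.1825 dB


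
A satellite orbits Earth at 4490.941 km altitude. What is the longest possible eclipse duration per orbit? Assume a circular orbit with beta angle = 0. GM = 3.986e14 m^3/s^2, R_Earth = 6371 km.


r = 10861.9410 km
T = 187.7678 min
Eclipse fraction = arcsin(R_E/r)/pi = arcsin(6371.0000/10861.9410)/pi
= arcsin(0.5865434)/pi = 0.1995117
Eclipse duration = 0.1995117 * 187.7678 = 37.4619 min

37.4619 minutes


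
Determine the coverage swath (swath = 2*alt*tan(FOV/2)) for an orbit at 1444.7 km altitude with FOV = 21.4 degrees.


FOV = 21.4 deg = 0.3735005 rad
swath = 2 * alt * tan(FOV/2) = 2 * 1444.7 * tan(0.1867502)
swath = 2 * 1444.7 * 0.188952
swath = 545.9578 km

545.9578 km


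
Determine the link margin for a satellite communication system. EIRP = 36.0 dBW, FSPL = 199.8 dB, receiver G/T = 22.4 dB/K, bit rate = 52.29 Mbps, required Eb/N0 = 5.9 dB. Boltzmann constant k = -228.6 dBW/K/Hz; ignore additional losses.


C/N0 = EIRP - FSPL + G/T - k = 36.0 - 199.8 + 22.4 - (-228.6)
C/N0 = 87.2000 dB-Hz
R_b = 52.29 Mbps = 5.229e+07 bps -> 10*log10(R_b) = 77.1842 dB-Hz
Eb/N0 = C/N0 - 10*log10(R_b) = 87.2000 - 77.1842 = 10.0158 dB
Margin = Eb/N0 - Eb/N0_req = 10.0158 - 5.9 = 4.1158 dB (link closes)

4.1158 dB


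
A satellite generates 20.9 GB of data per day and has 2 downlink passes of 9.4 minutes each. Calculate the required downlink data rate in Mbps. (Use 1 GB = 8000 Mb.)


total contact time = 2 * 9.4 * 60 = 1128.0000 s
data = 20.9 GB = 167200.0000 Mb
rate = 167200.0000 / 1128.0000 = 148.2270 Mbps

148.2270 Mbps


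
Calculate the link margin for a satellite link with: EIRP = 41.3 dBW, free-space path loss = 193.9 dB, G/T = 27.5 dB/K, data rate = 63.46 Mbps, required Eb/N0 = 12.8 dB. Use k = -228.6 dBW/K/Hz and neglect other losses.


C/N0 = EIRP - FSPL + G/T - k = 41.3 - 193.9 + 27.5 - (-228.6)
C/N0 = 103.5000 dB-Hz
R_b = 63.46 Mbps = 6.346e+07 bps -> 10*log10(R_b) = 78.0250 dB-Hz
Eb/N0 = C/N0 - 10*log10(R_b) = 103.5000 - 78.0250 = 25.4750 dB
Margin = Eb/N0 - Eb/N0_req = 25.4750 - 12.8 = 12.6750 dB (link closes)

12.6750 dB


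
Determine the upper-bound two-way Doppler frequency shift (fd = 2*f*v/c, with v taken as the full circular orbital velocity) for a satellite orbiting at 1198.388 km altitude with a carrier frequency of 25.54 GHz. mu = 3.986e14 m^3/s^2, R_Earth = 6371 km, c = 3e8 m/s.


r = 7.569388e+06 m
v = sqrt(mu/r) = 7256.6849 m/s (worst-case radial velocity)
f = 25.54 GHz = 2.554e+10 Hz
fd = 2*f*v/c = 2*2.554e+10*7256.6849/3.0e+08
fd = 1.2355715e+06 Hz

1.2356e+06 Hz


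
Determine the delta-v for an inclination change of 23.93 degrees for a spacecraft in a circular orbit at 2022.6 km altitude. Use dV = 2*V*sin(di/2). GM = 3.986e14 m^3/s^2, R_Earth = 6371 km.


r = 8393.6000 km = 8.3936e+06 m
V = sqrt(mu/r) = 6891.1946 m/s
di = 23.93 deg = 0.4176573 rad
dV = 2*V*sin(di/2) = 2*6891.1946*sin(0.2088286)
dV = 2857.2841 m/s = 2.8573 km/s

2.8573 km/s


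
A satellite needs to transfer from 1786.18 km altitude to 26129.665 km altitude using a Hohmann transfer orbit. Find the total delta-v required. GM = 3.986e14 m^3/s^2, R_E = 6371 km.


r1 = 8157.1800 km = 8.15718e+06 m
r2 = 32500.6650 km = 3.2500665e+07 m
dv1 = sqrt(mu/r1)*(sqrt(2*r2/(r1+r2)) - 1) = 1848.3380 m/s
dv2 = sqrt(mu/r2)*(1 - sqrt(2*r1/(r1+r2))) = 1283.6744 m/s
total dv = |dv1| + |dv2| = 1848.3380 + 1283.6744 = 3132.0124 m/s = 3.1320 km/s

3.1320 km/s


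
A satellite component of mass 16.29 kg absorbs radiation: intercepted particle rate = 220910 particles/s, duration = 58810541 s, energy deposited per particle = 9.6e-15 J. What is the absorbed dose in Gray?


Total energy deposited = rate * time * E_per
  = 220910 * 58810541 * 9.6e-15 = 0.1247216 J
Dose = E_total / mass = 0.1247216 / 16.29
Dose = 0.007656331 Gy

0.0077 Gy


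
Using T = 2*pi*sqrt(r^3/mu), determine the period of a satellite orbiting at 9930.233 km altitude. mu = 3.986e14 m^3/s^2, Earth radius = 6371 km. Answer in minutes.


r = 16301.2330 km = 1.6301233e+07 m
T = 2*pi*sqrt(r^3/mu) = 2*pi*sqrt(4.3317299e+21 / 3.986e14)
T = 20712.9475 s = 345.2158 min

345.2158 minutes


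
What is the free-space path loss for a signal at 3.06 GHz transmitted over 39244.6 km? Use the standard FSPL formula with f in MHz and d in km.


f = 3.06 GHz = 3060.0000 MHz
d = 39244.6 km
FSPL = 32.44 + 20*log10(3060.0000) + 20*log10(39244.6)
FSPL = 32.44 + 69.7144 + 91.8756
FSPL = 194.0300 dB

194.0300 dB


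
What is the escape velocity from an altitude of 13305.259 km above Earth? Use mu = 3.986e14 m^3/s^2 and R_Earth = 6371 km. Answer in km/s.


r = 6371.0 + 13305.259 = 19676.2590 km = 1.9676259e+07 m
v_esc = sqrt(2*mu/r) = sqrt(2*3.986e14 / 1.9676259e+07)
v_esc = 6365.2048 m/s = 6.3652 km/s

6.3652 km/s


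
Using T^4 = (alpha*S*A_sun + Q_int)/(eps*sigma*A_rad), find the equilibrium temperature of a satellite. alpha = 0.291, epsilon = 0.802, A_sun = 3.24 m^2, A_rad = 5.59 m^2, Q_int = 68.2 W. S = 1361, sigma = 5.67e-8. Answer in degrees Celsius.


Numerator = alpha*S*A_sun + Q_int = 0.291*1361*3.24 + 68.2 = 1351.4052 W
Denominator = eps*sigma*A_rad = 0.802*5.67e-8*5.59 = 2.5419631e-07 W/K^4
T^4 = 5.3163843e+09 K^4
T = 270.0251 K = -3.1249 C

-3.1249 degrees Celsius


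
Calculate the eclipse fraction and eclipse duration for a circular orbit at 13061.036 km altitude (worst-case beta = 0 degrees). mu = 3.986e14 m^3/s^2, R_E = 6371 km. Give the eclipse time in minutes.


r = 19432.0360 km
T = 449.3010 min
Eclipse fraction = arcsin(R_E/r)/pi = arcsin(6371.0000/19432.0360)/pi
= arcsin(0.3278607)/pi = 0.1063277
Eclipse duration = 0.1063277 * 449.3010 = 47.7731 min

47.7731 minutes


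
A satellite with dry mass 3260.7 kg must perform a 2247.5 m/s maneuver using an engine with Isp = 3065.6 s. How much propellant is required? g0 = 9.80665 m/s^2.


ve = Isp * g0 = 3065.6 * 9.80665 = 30063.266240 m/s
mass ratio = exp(dv/ve) = exp(2247.5/30063.266240) = 1.07762442
m_prop = m_dry * (mr - 1) = 3260.7 * (1.07762442 - 1)
m_prop = 253.1100 kg

253.1100 kg


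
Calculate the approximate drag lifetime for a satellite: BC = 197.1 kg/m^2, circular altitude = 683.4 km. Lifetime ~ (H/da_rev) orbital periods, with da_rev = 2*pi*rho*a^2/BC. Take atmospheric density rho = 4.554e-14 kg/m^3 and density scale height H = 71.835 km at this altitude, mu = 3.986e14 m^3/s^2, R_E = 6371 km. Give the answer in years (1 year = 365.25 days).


a = R_E + alt = 7054.4000 km = 7.0544e+06 m
da_rev = 2*pi*rho*a^2/BC = 2*pi*4.554e-14*(7.0544e+06)^2/197.1 = 0.0722447734 m per revolution
N = H/da_rev = 71835.0000 m / 0.0722447734 m = 994327.9853 revolutions
P = 2*pi*sqrt(a^3/mu) = 5896.5956 s
lifetime = N*P = 994327.9853 * 5896.5956 = 5.86315e+09 s = 67860.5326 days
years = 67860.5326 / 365.25 = 185.7920 years

185.7920 years


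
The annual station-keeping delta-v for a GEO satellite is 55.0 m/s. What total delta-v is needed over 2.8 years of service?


dV = rate * years = 55.0 * 2.8
dV = 154.0000 m/s

154.0000 m/s


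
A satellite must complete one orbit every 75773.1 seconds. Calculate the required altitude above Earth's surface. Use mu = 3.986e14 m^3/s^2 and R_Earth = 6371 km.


T = 75773.1 s
r = (mu*T^2/(4*pi^2))^(1/3) = (3.986e14 * 75773.1^2 / (4*pi^2))^(1/3)
r = 3.8702221e+07 m = 38702.2211 km
alt = r - R_E = 38702.2211 - 6371 = 32331.2211 km

32331.2211 km


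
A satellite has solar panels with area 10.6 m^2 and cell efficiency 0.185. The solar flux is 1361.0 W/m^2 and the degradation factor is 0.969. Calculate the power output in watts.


P = area * eta * S * degradation
P = 10.6 * 0.185 * 1361.0 * 0.969
P = 2586.1844 W

2586.1844 W


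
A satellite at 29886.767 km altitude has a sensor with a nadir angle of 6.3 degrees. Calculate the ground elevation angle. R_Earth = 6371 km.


r = R_E + alt = 36257.7670 km
Law of sines in the satellite / Earth-center / ground-point triangle:
  sin(nadir)/R_E = sin(90 + el)/r  =>  cos(el) = (r/R_E)*sin(nadir)
cos(el) = (36257.7670 / 6371.0000) * sin(6.3 deg) = 0.624505
el = arccos(0.624505) = 51.3541 deg
(Earth-central angle = 90 - nadir - el = 32.3459 deg)

51.3541 degrees


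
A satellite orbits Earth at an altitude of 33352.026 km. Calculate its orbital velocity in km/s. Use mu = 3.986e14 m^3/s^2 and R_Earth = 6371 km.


r = R_E + alt = 6371.0 + 33352.026 = 39723.0260 km = 3.9723026e+07 m
v = sqrt(mu/r) = sqrt(3.986e14 / 3.9723026e+07) = 3167.7251 m/s = 3.1677 km/s

3.1677 km/s


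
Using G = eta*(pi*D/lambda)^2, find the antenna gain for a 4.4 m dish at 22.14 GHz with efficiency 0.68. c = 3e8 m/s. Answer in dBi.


lambda = c/f = 3e8 / 2.214e+10 = 0.01355014 m
G = eta*(pi*D/lambda)^2 = 0.68*(pi*4.4/0.01355014)^2
G = 707663.4000 (linear)
G = 10*log10(707663.4000) = 58.4983 dBi

58.4983 dBi


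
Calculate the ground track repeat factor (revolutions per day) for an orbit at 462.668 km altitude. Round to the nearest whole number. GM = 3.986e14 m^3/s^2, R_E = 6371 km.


r = 6.833668e+06 m
T = 2*pi*sqrt(r^3/mu) = 5622.0154 s = 93.7003 min
revs/day = 1440 / 93.7003 = 15.3682
Rounded: 15 revolutions per day

15 revolutions per day


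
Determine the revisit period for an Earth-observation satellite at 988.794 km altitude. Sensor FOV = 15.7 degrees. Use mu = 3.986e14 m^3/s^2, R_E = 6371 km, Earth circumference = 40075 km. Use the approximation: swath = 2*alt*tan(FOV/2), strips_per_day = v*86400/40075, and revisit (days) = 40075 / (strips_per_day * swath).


swath = 2*988.794*tan(0.1370083) = 272.6542 km
v = sqrt(mu/r) = 7359.2883 m/s = 7.3593 km/s
strips/day = v*86400/40075 = 7.3593*86400/40075 = 15.8663
coverage/day = strips * swath = 15.8663 * 272.6542 = 4326.0174 km
revisit = 40075 / 4326.0174 = 9.2637 days

9.2637 days


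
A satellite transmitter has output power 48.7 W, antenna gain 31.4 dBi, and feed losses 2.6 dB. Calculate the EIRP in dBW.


Pt = 48.7 W = 16.8753 dBW
EIRP = Pt_dBW + Gt - losses = 16.8753 + 31.4 - 2.6 = 45.6753 dBW

45.6753 dBW


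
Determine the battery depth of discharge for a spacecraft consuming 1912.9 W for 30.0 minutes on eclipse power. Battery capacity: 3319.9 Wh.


E_used = P * t / 60 = 1912.9 * 30.0 / 60 = 956.4500 Wh
DOD = E_used / E_total * 100 = 956.4500 / 3319.9 * 100
DOD = 28.8096 %

28.8096 %


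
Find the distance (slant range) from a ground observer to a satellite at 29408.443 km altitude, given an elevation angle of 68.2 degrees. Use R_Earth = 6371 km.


h = 29408.443 km, el = 68.2 deg
d = -R_E*sin(el) + sqrt((R_E*sin(el))^2 + 2*R_E*h + h^2)
d = -6371.0000*sin(1.1903) + sqrt((6371.0000*0.9284858)^2 + 2*6371.0000*29408.443 + 29408.443^2)
d = 29785.7465 km

29785.7465 km


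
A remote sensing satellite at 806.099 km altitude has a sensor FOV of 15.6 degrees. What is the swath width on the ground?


FOV = 15.6 deg = 0.2722714 rad
swath = 2 * alt * tan(FOV/2) = 2 * 806.099 * tan(0.1361357)
swath = 2 * 806.099 * 0.136983
swath = 220.8437 km

220.8437 km


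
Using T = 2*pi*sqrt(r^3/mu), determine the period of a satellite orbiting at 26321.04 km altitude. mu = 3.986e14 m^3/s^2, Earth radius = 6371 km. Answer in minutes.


r = 32692.0400 km = 3.269204e+07 m
T = 2*pi*sqrt(r^3/mu) = 2*pi*sqrt(3.4940255e+22 / 3.986e14)
T = 58826.6685 s = 980.4445 min

980.4445 minutes


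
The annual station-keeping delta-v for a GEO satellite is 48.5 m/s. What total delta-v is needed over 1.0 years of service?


dV = rate * years = 48.5 * 1.0
dV = 48.5000 m/s

48.5000 m/s


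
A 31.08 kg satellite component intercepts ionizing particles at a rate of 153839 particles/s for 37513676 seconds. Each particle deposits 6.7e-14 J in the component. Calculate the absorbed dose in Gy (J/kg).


Total energy deposited = rate * time * E_per
  = 153839 * 37513676 * 6.7e-14 = 0.3866614 J
Dose = E_total / mass = 0.3866614 / 31.08
Dose = 0.01244084 Gy

0.0124 Gy


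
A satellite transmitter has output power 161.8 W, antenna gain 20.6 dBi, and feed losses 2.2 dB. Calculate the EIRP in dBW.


Pt = 161.8 W = 22.0898 dBW
EIRP = Pt_dBW + Gt - losses = 22.0898 + 20.6 - 2.2 = 40.4898 dBW

40.4898 dBW


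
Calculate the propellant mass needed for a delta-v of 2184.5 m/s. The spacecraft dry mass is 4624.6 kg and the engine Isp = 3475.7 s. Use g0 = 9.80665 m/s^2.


ve = Isp * g0 = 3475.7 * 9.80665 = 34084.973405 m/s
mass ratio = exp(dv/ve) = exp(2184.5/34084.973405) = 1.06618817
m_prop = m_dry * (mr - 1) = 4624.6 * (1.06618817 - 1)
m_prop = 306.0938 kg

306.0938 kg


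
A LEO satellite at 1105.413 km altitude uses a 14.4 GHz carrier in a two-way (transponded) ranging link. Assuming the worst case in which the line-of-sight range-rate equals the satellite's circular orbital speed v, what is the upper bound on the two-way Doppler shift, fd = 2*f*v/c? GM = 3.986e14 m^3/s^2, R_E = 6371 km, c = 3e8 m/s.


r = 7.476413e+06 m
v = sqrt(mu/r) = 7301.6667 m/s (worst-case radial velocity)
f = 14.4 GHz = 1.44e+10 Hz
fd = 2*f*v/c = 2*1.44e+10*7301.6667/3.0e+08
fd = 700960.0039 Hz

700960.0039 Hz


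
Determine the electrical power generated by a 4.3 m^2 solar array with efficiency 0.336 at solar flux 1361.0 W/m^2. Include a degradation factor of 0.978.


P = area * eta * S * degradation
P = 4.3 * 0.336 * 1361.0 * 0.978
P = 1923.1126 W

1923.1126 W


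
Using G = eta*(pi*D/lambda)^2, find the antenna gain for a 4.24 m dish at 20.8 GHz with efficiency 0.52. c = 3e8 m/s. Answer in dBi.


lambda = c/f = 3e8 / 2.08e+10 = 0.01442308 m
G = eta*(pi*D/lambda)^2 = 0.52*(pi*4.24/0.01442308)^2
G = 443525.8764 (linear)
G = 10*log10(443525.8764) = 56.4692 dBi

56.4692 dBi


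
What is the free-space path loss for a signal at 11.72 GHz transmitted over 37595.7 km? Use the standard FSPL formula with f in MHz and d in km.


f = 11.72 GHz = 11720.0000 MHz
d = 37595.7 km
FSPL = 32.44 + 20*log10(11720.0000) + 20*log10(37595.7)
FSPL = 32.44 + 81.3786 + 91.5028
FSPL = 205.3213 dB

205.3213 dB


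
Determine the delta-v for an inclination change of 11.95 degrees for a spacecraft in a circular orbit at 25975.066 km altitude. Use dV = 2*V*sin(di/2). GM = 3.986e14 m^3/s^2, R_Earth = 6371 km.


r = 32346.0660 km = 3.2346066e+07 m
V = sqrt(mu/r) = 3510.4106 m/s
di = 11.95 deg = 0.2085668 rad
dV = 2*V*sin(di/2) = 2*3510.4106*sin(0.1042834)
dV = 730.8289 m/s = 0.7308289 km/s

0.7308 km/s


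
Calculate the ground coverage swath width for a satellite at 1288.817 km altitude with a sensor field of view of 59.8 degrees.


FOV = 59.8 deg = 1.0437 rad
swath = 2 * alt * tan(FOV/2) = 2 * 1288.817 * tan(0.5218534)
swath = 2 * 1288.817 * 0.5750255
swath = 1482.2053 km

1482.2053 km


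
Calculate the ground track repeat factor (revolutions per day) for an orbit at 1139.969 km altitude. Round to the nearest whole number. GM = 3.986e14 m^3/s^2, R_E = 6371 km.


r = 7.510969e+06 m
T = 2*pi*sqrt(r^3/mu) = 6478.2123 s = 107.9702 min
revs/day = 1440 / 107.9702 = 13.3370
Rounded: 13 revolutions per day

13 revolutions per day


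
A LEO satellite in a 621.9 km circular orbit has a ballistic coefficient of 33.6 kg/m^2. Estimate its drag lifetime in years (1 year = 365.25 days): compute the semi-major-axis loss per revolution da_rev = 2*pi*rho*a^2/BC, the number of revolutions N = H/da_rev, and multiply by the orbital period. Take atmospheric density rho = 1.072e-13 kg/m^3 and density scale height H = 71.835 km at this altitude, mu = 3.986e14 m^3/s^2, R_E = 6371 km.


a = R_E + alt = 6992.9000 km = 6.9929e+06 m
da_rev = 2*pi*rho*a^2/BC = 2*pi*1.072e-13*(6.9929e+06)^2/33.6 = 0.980279706 m per revolution
N = H/da_rev = 71835.0000 m / 0.980279706 m = 73280.1052 revolutions
P = 2*pi*sqrt(a^3/mu) = 5819.6544 s
lifetime = N*P = 73280.1052 * 5819.6544 = 4.2646489e+08 s = 4935.9362 days
years = 4935.9362 / 365.25 = 13.5139 years

13.5139 years


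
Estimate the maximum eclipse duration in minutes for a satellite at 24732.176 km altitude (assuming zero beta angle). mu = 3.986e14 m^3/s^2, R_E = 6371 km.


r = 31103.1760 km
T = 909.8443 min
Eclipse fraction = arcsin(R_E/r)/pi = arcsin(6371.0000/31103.1760)/pi
= arcsin(0.2048344)/pi = 0.06566558
Eclipse duration = 0.06566558 * 909.8443 = 59.7455 min

59.7455 minutes


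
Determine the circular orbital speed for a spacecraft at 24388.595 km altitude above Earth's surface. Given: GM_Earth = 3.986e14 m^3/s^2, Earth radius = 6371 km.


r = R_E + alt = 6371.0 + 24388.595 = 30759.5950 km = 3.0759595e+07 m
v = sqrt(mu/r) = sqrt(3.986e14 / 3.0759595e+07) = 3599.7997 m/s = 3.5998 km/s

3.5998 km/s


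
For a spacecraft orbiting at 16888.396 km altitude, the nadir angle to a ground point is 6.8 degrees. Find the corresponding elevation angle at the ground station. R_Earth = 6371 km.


r = R_E + alt = 23259.3960 km
Law of sines in the satellite / Earth-center / ground-point triangle:
  sin(nadir)/R_E = sin(90 + el)/r  =>  cos(el) = (r/R_E)*sin(nadir)
cos(el) = (23259.3960 / 6371.0000) * sin(6.8 deg) = 0.432272
el = arccos(0.432272) = 64.3882 deg
(Earth-central angle = 90 - nadir - el = 18.8118 deg)

64.3882 degrees


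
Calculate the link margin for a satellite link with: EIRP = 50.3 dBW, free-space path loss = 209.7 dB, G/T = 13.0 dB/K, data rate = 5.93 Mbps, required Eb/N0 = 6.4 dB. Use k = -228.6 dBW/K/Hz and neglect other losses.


C/N0 = EIRP - FSPL + G/T - k = 50.3 - 209.7 + 13.0 - (-228.6)
C/N0 = 82.2000 dB-Hz
R_b = 5.93 Mbps = 5.93e+06 bps -> 10*log10(R_b) = 67.7305 dB-Hz
Eb/N0 = C/N0 - 10*log10(R_b) = 82.2000 - 67.7305 = 14.4695 dB
Margin = Eb/N0 - Eb/N0_req = 14.4695 - 6.4 = 8.0695 dB (link closes)

8.0695 dB


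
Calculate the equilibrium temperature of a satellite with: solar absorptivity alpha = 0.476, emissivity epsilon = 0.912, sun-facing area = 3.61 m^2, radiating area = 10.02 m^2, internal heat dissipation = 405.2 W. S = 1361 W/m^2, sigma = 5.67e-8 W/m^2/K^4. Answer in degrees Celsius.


Numerator = alpha*S*A_sun + Q_int = 0.476*1361*3.61 + 405.2 = 2743.8880 W
Denominator = eps*sigma*A_rad = 0.912*5.67e-8*10.02 = 5.1813821e-07 W/K^4
T^4 = 5.2956681e+09 K^4
T = 269.7616 K = -3.3884 C

-3.3884 degrees Celsius


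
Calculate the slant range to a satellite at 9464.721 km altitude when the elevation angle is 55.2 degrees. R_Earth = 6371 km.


h = 9464.721 km, el = 55.2 deg
d = -R_E*sin(el) + sqrt((R_E*sin(el))^2 + 2*R_E*h + h^2)
d = -6371.0000*sin(0.9634217) + sqrt((6371.0000*0.8211492)^2 + 2*6371.0000*9464.721 + 9464.721^2)
d = 10181.0976 km

10181.0976 km


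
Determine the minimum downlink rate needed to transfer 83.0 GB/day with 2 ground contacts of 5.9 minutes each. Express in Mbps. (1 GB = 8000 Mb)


total contact time = 2 * 5.9 * 60 = 708.0000 s
data = 83.0 GB = 664000.0000 Mb
rate = 664000.0000 / 708.0000 = 937.8531 Mbps

937.8531 Mbps


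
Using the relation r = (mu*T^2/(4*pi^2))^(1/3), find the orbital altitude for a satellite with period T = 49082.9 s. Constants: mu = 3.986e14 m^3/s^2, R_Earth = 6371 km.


T = 49082.9 s
r = (mu*T^2/(4*pi^2))^(1/3) = (3.986e14 * 49082.9^2 / (4*pi^2))^(1/3)
r = 2.8974281e+07 m = 28974.2806 km
alt = r - R_E = 28974.2806 - 6371 = 22603.2806 km

22603.2806 km


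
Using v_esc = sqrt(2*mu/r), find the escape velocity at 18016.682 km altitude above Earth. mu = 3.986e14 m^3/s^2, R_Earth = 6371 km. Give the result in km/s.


r = 6371.0 + 18016.682 = 24387.6820 km = 2.4387682e+07 m
v_esc = sqrt(2*mu/r) = sqrt(2*3.986e14 / 2.4387682e+07)
v_esc = 5717.3974 m/s = 5.7174 km/s

5.7174 km/s


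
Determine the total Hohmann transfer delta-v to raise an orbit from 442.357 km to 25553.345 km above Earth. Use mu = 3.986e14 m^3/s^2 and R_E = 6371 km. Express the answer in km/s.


r1 = 6813.3570 km = 6.813357e+06 m
r2 = 31924.3450 km = 3.1924345e+07 m
dv1 = sqrt(mu/r1)*(sqrt(2*r2/(r1+r2)) - 1) = 2170.9678 m/s
dv2 = sqrt(mu/r2)*(1 - sqrt(2*r1/(r1+r2))) = 1437.7861 m/s
total dv = |dv1| + |dv2| = 2170.9678 + 1437.7861 = 3608.7539 m/s = 3.6088 km/s

3.6088 km/s


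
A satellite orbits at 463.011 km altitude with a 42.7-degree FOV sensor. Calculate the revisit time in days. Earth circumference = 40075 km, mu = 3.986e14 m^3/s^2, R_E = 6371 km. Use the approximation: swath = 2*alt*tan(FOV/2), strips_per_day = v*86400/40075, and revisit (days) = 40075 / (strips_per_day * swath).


swath = 2*463.011*tan(0.3726278) = 361.9722 km
v = sqrt(mu/r) = 7637.1410 m/s = 7.6371 km/s
strips/day = v*86400/40075 = 7.6371*86400/40075 = 16.4654
coverage/day = strips * swath = 16.4654 * 361.9722 = 5959.9990 km
revisit = 40075 / 5959.9990 = 6.7240 days

6.7240 days


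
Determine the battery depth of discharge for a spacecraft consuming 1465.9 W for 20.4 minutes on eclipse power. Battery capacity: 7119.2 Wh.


E_used = P * t / 60 = 1465.9 * 20.4 / 60 = 498.4060 Wh
DOD = E_used / E_total * 100 = 498.4060 / 7119.2 * 100
DOD = 7.0009 %

7.0009 %


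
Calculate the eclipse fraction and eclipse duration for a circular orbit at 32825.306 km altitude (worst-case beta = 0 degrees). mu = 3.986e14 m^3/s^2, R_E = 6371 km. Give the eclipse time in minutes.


r = 39196.3060 km
T = 1287.1456 min
Eclipse fraction = arcsin(R_E/r)/pi = arcsin(6371.0000/39196.3060)/pi
= arcsin(0.1625408)/pi = 0.05196892
Eclipse duration = 0.05196892 * 1287.1456 = 66.8916 min

66.8916 minutes


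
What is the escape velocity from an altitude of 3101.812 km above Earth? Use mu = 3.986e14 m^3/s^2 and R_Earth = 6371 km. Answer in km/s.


r = 6371.0 + 3101.812 = 9472.8120 km = 9.472812e+06 m
v_esc = sqrt(2*mu/r) = sqrt(2*3.986e14 / 9.472812e+06)
v_esc = 9173.6927 m/s = 9.1737 km/s

9.1737 km/s


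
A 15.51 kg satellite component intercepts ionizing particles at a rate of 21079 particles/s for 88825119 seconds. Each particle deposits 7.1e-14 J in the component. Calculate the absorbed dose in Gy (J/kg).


Total energy deposited = rate * time * E_per
  = 21079 * 88825119 * 7.1e-14 = 0.1329365 J
Dose = E_total / mass = 0.1329365 / 15.51
Dose = 0.008571017 Gy

0.0086 Gy


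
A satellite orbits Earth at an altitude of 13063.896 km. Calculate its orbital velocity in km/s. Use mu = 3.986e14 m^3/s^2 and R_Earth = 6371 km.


r = R_E + alt = 6371.0 + 13063.896 = 19434.8960 km = 1.9434896e+07 m
v = sqrt(mu/r) = sqrt(3.986e14 / 1.9434896e+07) = 4528.7415 m/s = 4.5287 km/s

4.5287 km/s


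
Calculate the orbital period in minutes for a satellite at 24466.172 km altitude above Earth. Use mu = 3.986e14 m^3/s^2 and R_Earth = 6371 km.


r = 30837.1720 km = 3.0837172e+07 m
T = 2*pi*sqrt(r^3/mu) = 2*pi*sqrt(2.9324028e+22 / 3.986e14)
T = 53891.8430 s = 898.1974 min

898.1974 minutes


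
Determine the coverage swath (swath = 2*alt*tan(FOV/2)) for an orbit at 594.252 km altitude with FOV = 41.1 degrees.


FOV = 41.1 deg = 0.7173303 rad
swath = 2 * alt * tan(FOV/2) = 2 * 594.252 * tan(0.3586652)
swath = 2 * 594.252 * 0.3748797
swath = 445.5460 km

445.5460 km


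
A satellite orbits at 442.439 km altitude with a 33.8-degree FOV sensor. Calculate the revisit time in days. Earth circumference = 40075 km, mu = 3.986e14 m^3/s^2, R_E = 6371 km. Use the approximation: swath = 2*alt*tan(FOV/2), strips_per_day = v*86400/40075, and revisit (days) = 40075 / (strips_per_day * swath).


swath = 2*442.439*tan(0.2949606) = 268.8465 km
v = sqrt(mu/r) = 7648.6619 m/s = 7.6487 km/s
strips/day = v*86400/40075 = 7.6487*86400/40075 = 16.4902
coverage/day = strips * swath = 16.4902 * 268.8465 = 4433.3299 km
revisit = 40075 / 4433.3299 = 9.0395 days

9.0395 days


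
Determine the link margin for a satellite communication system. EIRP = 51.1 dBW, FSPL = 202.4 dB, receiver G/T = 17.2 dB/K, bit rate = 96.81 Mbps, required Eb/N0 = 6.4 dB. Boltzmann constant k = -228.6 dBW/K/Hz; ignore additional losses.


C/N0 = EIRP - FSPL + G/T - k = 51.1 - 202.4 + 17.2 - (-228.6)
C/N0 = 94.5000 dB-Hz
R_b = 96.81 Mbps = 9.681e+07 bps -> 10*log10(R_b) = 79.8592 dB-Hz
Eb/N0 = C/N0 - 10*log10(R_b) = 94.5000 - 79.8592 = 14.6408 dB
Margin = Eb/N0 - Eb/N0_req = 14.6408 - 6.4 = 8.2408 dB (link closes)

8.2408 dB


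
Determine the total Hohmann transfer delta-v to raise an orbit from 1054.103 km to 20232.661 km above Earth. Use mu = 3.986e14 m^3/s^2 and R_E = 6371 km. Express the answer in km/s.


r1 = 7425.1030 km = 7.425103e+06 m
r2 = 26603.6610 km = 2.6603661e+07 m
dv1 = sqrt(mu/r1)*(sqrt(2*r2/(r1+r2)) - 1) = 1834.9316 m/s
dv2 = sqrt(mu/r2)*(1 - sqrt(2*r1/(r1+r2))) = 1313.7141 m/s
total dv = |dv1| + |dv2| = 1834.9316 + 1313.7141 = 3148.6457 m/s = 3.1486 km/s

3.1486 km/s


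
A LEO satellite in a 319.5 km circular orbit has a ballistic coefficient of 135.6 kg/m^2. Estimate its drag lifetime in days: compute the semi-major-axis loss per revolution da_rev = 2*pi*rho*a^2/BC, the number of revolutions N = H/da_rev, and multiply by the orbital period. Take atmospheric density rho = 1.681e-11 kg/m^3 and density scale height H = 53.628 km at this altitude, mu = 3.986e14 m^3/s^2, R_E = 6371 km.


a = R_E + alt = 6690.5000 km = 6.6905e+06 m
da_rev = 2*pi*rho*a^2/BC = 2*pi*1.681e-11*(6.6905e+06)^2/135.6 = 34.866234 m per revolution
N = H/da_rev = 53628.0000 m / 34.866234 m = 1538.1070 revolutions
P = 2*pi*sqrt(a^3/mu) = 5446.2689 s
lifetime = N*P = 1538.1070 * 5446.2689 = 8.3769446e+06 s = 96.9554 days

96.9554 days


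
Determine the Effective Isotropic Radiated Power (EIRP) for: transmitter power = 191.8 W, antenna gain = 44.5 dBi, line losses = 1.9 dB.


Pt = 191.8 W = 22.8285 dBW
EIRP = Pt_dBW + Gt - losses = 22.8285 + 44.5 - 1.9 = 65.4285 dBW

65.4285 dBW


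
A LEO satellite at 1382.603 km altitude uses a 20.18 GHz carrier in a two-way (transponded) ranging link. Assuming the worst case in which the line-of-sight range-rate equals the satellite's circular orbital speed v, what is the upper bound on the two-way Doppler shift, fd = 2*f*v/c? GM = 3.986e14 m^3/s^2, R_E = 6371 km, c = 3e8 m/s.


r = 7.753603e+06 m
v = sqrt(mu/r) = 7169.9622 m/s (worst-case radial velocity)
f = 20.18 GHz = 2.018e+10 Hz
fd = 2*f*v/c = 2*2.018e+10*7169.9622/3.0e+08
fd = 964598.9165 Hz

964598.9165 Hz


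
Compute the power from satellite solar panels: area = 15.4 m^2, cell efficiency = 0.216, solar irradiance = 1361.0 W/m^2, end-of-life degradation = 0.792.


P = area * eta * S * degradation
P = 15.4 * 0.216 * 1361.0 * 0.792
P = 3585.5665 W

3585.5665 W


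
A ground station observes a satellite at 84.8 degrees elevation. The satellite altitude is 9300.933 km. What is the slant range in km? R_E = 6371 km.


h = 9300.933 km, el = 84.8 deg
d = -R_E*sin(el) + sqrt((R_E*sin(el))^2 + 2*R_E*h + h^2)
d = -6371.0000*sin(1.4800) + sqrt((6371.0000*0.9958844)^2 + 2*6371.0000*9300.933 + 9300.933^2)
d = 9316.5126 km

9316.5126 km


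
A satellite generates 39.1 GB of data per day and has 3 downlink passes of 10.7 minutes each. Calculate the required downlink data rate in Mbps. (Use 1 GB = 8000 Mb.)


total contact time = 3 * 10.7 * 60 = 1926.0000 s
data = 39.1 GB = 312800.0000 Mb
rate = 312800.0000 / 1926.0000 = 162.4091 Mbps

162.4091 Mbps


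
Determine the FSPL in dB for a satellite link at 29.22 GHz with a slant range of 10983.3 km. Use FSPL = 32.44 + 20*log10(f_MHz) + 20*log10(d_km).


f = 29.22 GHz = 29220.0000 MHz
d = 10983.3 km
FSPL = 32.44 + 20*log10(29220.0000) + 20*log10(10983.3)
FSPL = 32.44 + 89.3136 + 80.8147
FSPL = 202.5683 dB

202.5683 dB


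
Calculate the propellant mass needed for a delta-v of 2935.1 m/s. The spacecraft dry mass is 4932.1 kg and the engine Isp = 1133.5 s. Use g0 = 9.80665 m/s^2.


ve = Isp * g0 = 1133.5 * 9.80665 = 11115.837775 m/s
mass ratio = exp(dv/ve) = exp(2935.1/11115.837775) = 1.30218897
m_prop = m_dry * (mr - 1) = 4932.1 * (1.30218897 - 1)
m_prop = 1490.4262 kg

1490.4262 kg


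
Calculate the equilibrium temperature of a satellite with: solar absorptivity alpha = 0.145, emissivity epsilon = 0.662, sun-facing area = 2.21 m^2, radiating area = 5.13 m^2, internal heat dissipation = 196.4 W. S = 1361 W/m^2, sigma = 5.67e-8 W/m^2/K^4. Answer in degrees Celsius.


Numerator = alpha*S*A_sun + Q_int = 0.145*1361*2.21 + 196.4 = 632.5325 W
Denominator = eps*sigma*A_rad = 0.662*5.67e-8*5.13 = 1.925566e-07 W/K^4
T^4 = 3.284917e+09 K^4
T = 239.4038 K = -33.7462 C

-33.7462 degrees Celsius


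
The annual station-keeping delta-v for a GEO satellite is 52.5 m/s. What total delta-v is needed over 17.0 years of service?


dV = rate * years = 52.5 * 17.0
dV = 892.5000 m/s

892.5000 m/s


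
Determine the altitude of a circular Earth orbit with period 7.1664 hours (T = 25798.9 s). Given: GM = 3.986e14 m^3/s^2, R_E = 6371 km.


T = 25798.9 s
r = (mu*T^2/(4*pi^2))^(1/3) = (3.986e14 * 25798.9^2 / (4*pi^2))^(1/3)
r = 1.887093e+07 m = 18870.9304 km
alt = r - R_E = 18870.9304 - 6371 = 12499.9304 km

12499.9304 km
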